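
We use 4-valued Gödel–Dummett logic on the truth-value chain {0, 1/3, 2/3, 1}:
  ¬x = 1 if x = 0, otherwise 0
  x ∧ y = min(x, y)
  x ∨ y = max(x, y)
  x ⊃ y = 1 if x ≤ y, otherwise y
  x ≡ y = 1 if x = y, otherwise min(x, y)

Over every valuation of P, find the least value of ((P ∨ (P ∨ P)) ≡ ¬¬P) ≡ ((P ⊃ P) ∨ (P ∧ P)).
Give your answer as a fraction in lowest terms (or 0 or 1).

1/3

Take P = 1/3:
P ∨ P = 1/3 ∨ 1/3 = 1/3
P ∨ (P ∨ P) = 1/3 ∨ 1/3 = 1/3
¬P = ¬1/3 = 0
¬¬P = ¬0 = 1
(P ∨ (P ∨ P)) ≡ ¬¬P = 1/3 ≡ 1 = 1/3
P ⊃ P = 1/3 ⊃ 1/3 = 1
P ∧ P = 1/3 ∧ 1/3 = 1/3
(P ⊃ P) ∨ (P ∧ P) = 1 ∨ 1/3 = 1
((P ∨ (P ∨ P)) ≡ ¬¬P) ≡ ((P ⊃ P) ∨ (P ∧ P)) = 1/3 ≡ 1 = 1/3
No assignment yields a value below 1/3, so this is the minimum.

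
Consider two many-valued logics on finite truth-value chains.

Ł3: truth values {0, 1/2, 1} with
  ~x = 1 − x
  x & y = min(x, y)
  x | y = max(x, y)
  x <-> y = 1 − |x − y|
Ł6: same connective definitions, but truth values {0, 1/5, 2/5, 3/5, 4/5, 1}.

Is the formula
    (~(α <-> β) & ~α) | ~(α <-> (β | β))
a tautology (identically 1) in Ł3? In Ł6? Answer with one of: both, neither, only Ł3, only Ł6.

In Ł3: at α = 0, β = 0 the value is 0 — not a tautology.
In Ł6: at α = 0, β = 0 the value is 0 — not a tautology.

neither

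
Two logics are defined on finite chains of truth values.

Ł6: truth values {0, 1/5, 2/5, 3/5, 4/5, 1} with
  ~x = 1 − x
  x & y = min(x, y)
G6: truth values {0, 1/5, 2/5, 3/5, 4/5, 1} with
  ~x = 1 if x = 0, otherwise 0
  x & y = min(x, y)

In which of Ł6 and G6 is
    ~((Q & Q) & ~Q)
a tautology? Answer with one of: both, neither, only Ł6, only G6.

In Ł6: at Q = 1/5 the value is 4/5 — not a tautology.
In G6: every assignment gives 1 — tautology.

only G6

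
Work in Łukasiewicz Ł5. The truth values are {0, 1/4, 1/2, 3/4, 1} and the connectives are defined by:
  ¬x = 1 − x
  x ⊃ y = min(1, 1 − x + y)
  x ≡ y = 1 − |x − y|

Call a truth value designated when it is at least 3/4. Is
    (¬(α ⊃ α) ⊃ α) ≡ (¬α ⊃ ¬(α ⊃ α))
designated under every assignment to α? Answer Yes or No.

No

Counterexample: take α = 0.
α ⊃ α = 0 ⊃ 0 = 1
¬(α ⊃ α) = ¬1 = 0
¬(α ⊃ α) ⊃ α = 0 ⊃ 0 = 1
¬α = ¬0 = 1
α ⊃ α = 0 ⊃ 0 = 1
¬(α ⊃ α) = ¬1 = 0
¬α ⊃ ¬(α ⊃ α) = 1 ⊃ 0 = 0
(¬(α ⊃ α) ⊃ α) ≡ (¬α ⊃ ¬(α ⊃ α)) = 1 ≡ 0 = 0
This gives 0, which is below 3/4.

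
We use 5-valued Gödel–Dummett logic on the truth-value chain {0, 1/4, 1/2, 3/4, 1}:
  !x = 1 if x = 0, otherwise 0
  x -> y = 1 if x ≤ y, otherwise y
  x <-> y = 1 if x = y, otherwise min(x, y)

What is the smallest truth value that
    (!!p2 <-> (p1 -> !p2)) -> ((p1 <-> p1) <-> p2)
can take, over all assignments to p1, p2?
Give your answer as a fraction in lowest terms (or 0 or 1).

1/4

Take p1 = 0, p2 = 1/4:
!p2 = !1/4 = 0
!!p2 = !0 = 1
!p2 = !1/4 = 0
p1 -> !p2 = 0 -> 0 = 1
!!p2 <-> (p1 -> !p2) = 1 <-> 1 = 1
p1 <-> p1 = 0 <-> 0 = 1
(p1 <-> p1) <-> p2 = 1 <-> 1/4 = 1/4
(!!p2 <-> (p1 -> !p2)) -> ((p1 <-> p1) <-> p2) = 1 -> 1/4 = 1/4
No assignment yields a value below 1/4, so this is the minimum.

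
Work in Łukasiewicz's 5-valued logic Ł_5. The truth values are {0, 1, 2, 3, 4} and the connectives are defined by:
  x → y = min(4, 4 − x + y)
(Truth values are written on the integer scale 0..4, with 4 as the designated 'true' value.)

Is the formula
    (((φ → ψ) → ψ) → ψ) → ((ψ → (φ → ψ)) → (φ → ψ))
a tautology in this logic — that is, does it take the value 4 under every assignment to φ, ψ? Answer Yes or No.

At φ = 2, ψ = 3, for instance:
φ → ψ = 2 → 3 = 4
(φ → ψ) → ψ = 4 → 3 = 3
((φ → ψ) → ψ) → ψ = 3 → 3 = 4
ψ → (φ → ψ) = 3 → 4 = 4
(ψ → (φ → ψ)) → (φ → ψ) = 4 → 4 = 4
(((φ → ψ) → ψ) → ψ) → ((ψ → (φ → ψ)) → (φ → ψ)) = 4 → 4 = 4
and checking the remaining 24 assignments likewise gives ≥ 4 in every case.

Yes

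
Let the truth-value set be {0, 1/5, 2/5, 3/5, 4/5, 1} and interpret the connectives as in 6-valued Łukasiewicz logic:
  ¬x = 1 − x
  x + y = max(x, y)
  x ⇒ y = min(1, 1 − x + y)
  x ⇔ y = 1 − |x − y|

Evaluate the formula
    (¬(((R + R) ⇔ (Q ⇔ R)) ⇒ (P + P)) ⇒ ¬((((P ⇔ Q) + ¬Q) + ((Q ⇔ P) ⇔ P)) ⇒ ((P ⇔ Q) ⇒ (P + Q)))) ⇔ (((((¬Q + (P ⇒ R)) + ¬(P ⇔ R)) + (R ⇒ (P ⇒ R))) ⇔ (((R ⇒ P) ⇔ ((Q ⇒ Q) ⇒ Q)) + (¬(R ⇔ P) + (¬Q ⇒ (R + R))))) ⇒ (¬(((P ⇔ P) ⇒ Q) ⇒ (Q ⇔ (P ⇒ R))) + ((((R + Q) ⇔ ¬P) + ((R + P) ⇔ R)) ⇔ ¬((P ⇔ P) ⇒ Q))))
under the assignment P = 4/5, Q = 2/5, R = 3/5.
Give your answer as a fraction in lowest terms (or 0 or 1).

R + R = 3/5 + 3/5 = 3/5
Q ⇔ R = 2/5 ⇔ 3/5 = 4/5
(R + R) ⇔ (Q ⇔ R) = 3/5 ⇔ 4/5 = 4/5
P + P = 4/5 + 4/5 = 4/5
((R + R) ⇔ (Q ⇔ R)) ⇒ (P + P) = 4/5 ⇒ 4/5 = 1
¬(((R + R) ⇔ (Q ⇔ R)) ⇒ (P + P)) = ¬1 = 0
P ⇔ Q = 4/5 ⇔ 2/5 = 3/5
¬Q = ¬2/5 = 3/5
(P ⇔ Q) + ¬Q = 3/5 + 3/5 = 3/5
Q ⇔ P = 2/5 ⇔ 4/5 = 3/5
(Q ⇔ P) ⇔ P = 3/5 ⇔ 4/5 = 4/5
((P ⇔ Q) + ¬Q) + ((Q ⇔ P) ⇔ P) = 3/5 + 4/5 = 4/5
P ⇔ Q = 4/5 ⇔ 2/5 = 3/5
P + Q = 4/5 + 2/5 = 4/5
(P ⇔ Q) ⇒ (P + Q) = 3/5 ⇒ 4/5 = 1
(((P ⇔ Q) + ¬Q) + ((Q ⇔ P) ⇔ P)) ⇒ ((P ⇔ Q) ⇒ (P + Q)) = 4/5 ⇒ 1 = 1
¬((((P ⇔ Q) + ¬Q) + ((Q ⇔ P) ⇔ P)) ⇒ ((P ⇔ Q) ⇒ (P + Q))) = ¬1 = 0
¬(((R + R) ⇔ (Q ⇔ R)) ⇒ (P + P)) ⇒ ¬((((P ⇔ Q) + ¬Q) + ((Q ⇔ P) ⇔ P)) ⇒ ((P ⇔ Q) ⇒ (P + Q))) = 0 ⇒ 0 = 1
¬Q = ¬2/5 = 3/5
P ⇒ R = 4/5 ⇒ 3/5 = 4/5
¬Q + (P ⇒ R) = 3/5 + 4/5 = 4/5
P ⇔ R = 4/5 ⇔ 3/5 = 4/5
¬(P ⇔ R) = ¬4/5 = 1/5
(¬Q + (P ⇒ R)) + ¬(P ⇔ R) = 4/5 + 1/5 = 4/5
P ⇒ R = 4/5 ⇒ 3/5 = 4/5
R ⇒ (P ⇒ R) = 3/5 ⇒ 4/5 = 1
((¬Q + (P ⇒ R)) + ¬(P ⇔ R)) + (R ⇒ (P ⇒ R)) = 4/5 + 1 = 1
R ⇒ P = 3/5 ⇒ 4/5 = 1
Q ⇒ Q = 2/5 ⇒ 2/5 = 1
(Q ⇒ Q) ⇒ Q = 1 ⇒ 2/5 = 2/5
(R ⇒ P) ⇔ ((Q ⇒ Q) ⇒ Q) = 1 ⇔ 2/5 = 2/5
R ⇔ P = 3/5 ⇔ 4/5 = 4/5
¬(R ⇔ P) = ¬4/5 = 1/5
¬Q = ¬2/5 = 3/5
R + R = 3/5 + 3/5 = 3/5
¬Q ⇒ (R + R) = 3/5 ⇒ 3/5 = 1
¬(R ⇔ P) + (¬Q ⇒ (R + R)) = 1/5 + 1 = 1
((R ⇒ P) ⇔ ((Q ⇒ Q) ⇒ Q)) + (¬(R ⇔ P) + (¬Q ⇒ (R + R))) = 2/5 + 1 = 1
(((¬Q + (P ⇒ R)) + ¬(P ⇔ R)) + (R ⇒ (P ⇒ R))) ⇔ (((R ⇒ P) ⇔ ((Q ⇒ Q) ⇒ Q)) + (¬(R ⇔ P) + (¬Q ⇒ (R + R)))) = 1 ⇔ 1 = 1
P ⇔ P = 4/5 ⇔ 4/5 = 1
(P ⇔ P) ⇒ Q = 1 ⇒ 2/5 = 2/5
P ⇒ R = 4/5 ⇒ 3/5 = 4/5
Q ⇔ (P ⇒ R) = 2/5 ⇔ 4/5 = 3/5
((P ⇔ P) ⇒ Q) ⇒ (Q ⇔ (P ⇒ R)) = 2/5 ⇒ 3/5 = 1
¬(((P ⇔ P) ⇒ Q) ⇒ (Q ⇔ (P ⇒ R))) = ¬1 = 0
R + Q = 3/5 + 2/5 = 3/5
¬P = ¬4/5 = 1/5
(R + Q) ⇔ ¬P = 3/5 ⇔ 1/5 = 3/5
R + P = 3/5 + 4/5 = 4/5
(R + P) ⇔ R = 4/5 ⇔ 3/5 = 4/5
((R + Q) ⇔ ¬P) + ((R + P) ⇔ R) = 3/5 + 4/5 = 4/5
P ⇔ P = 4/5 ⇔ 4/5 = 1
(P ⇔ P) ⇒ Q = 1 ⇒ 2/5 = 2/5
¬((P ⇔ P) ⇒ Q) = ¬2/5 = 3/5
(((R + Q) ⇔ ¬P) + ((R + P) ⇔ R)) ⇔ ¬((P ⇔ P) ⇒ Q) = 4/5 ⇔ 3/5 = 4/5
¬(((P ⇔ P) ⇒ Q) ⇒ (Q ⇔ (P ⇒ R))) + ((((R + Q) ⇔ ¬P) + ((R + P) ⇔ R)) ⇔ ¬((P ⇔ P) ⇒ Q)) = 0 + 4/5 = 4/5
((((¬Q + (P ⇒ R)) + ¬(P ⇔ R)) + (R ⇒ (P ⇒ R))) ⇔ (((R ⇒ P) ⇔ ((Q ⇒ Q) ⇒ Q)) + (¬(R ⇔ P) + (¬Q ⇒ (R + R))))) ⇒ (¬(((P ⇔ P) ⇒ Q) ⇒ (Q ⇔ (P ⇒ R))) + ((((R + Q) ⇔ ¬P) + ((R + P) ⇔ R)) ⇔ ¬((P ⇔ P) ⇒ Q))) = 1 ⇒ 4/5 = 4/5
(¬(((R + R) ⇔ (Q ⇔ R)) ⇒ (P + P)) ⇒ ¬((((P ⇔ Q) + ¬Q) + ((Q ⇔ P) ⇔ P)) ⇒ ((P ⇔ Q) ⇒ (P + Q)))) ⇔ (((((¬Q + (P ⇒ R)) + ¬(P ⇔ R)) + (R ⇒ (P ⇒ R))) ⇔ (((R ⇒ P) ⇔ ((Q ⇒ Q) ⇒ Q)) + (¬(R ⇔ P) + (¬Q ⇒ (R + R))))) ⇒ (¬(((P ⇔ P) ⇒ Q) ⇒ (Q ⇔ (P ⇒ R))) + ((((R + Q) ⇔ ¬P) + ((R + P) ⇔ R)) ⇔ ¬((P ⇔ P) ⇒ Q)))) = 1 ⇔ 4/5 = 4/5

4/5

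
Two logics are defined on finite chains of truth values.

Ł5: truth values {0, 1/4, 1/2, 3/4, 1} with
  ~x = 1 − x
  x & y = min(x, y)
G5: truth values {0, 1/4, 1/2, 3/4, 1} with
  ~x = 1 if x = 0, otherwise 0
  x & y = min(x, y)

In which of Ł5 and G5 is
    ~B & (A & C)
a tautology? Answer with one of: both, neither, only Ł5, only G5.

In Ł5: at A = 0, B = 0, C = 0 the value is 0 — not a tautology.
In G5: at A = 0, B = 0, C = 0 the value is 0 — not a tautology.

neither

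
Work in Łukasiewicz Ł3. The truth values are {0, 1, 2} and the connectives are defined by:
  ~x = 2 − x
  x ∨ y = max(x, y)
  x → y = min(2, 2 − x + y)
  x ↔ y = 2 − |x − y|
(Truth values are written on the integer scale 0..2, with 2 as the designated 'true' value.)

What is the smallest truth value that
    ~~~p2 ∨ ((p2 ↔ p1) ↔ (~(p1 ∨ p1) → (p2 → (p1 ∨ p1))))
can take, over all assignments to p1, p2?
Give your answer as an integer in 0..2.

Take p1 = 1, p2 = 2:
~p2 = ~2 = 0
~~p2 = ~0 = 2
~~~p2 = ~2 = 0
p2 ↔ p1 = 2 ↔ 1 = 1
p1 ∨ p1 = 1 ∨ 1 = 1
~(p1 ∨ p1) = ~1 = 1
p1 ∨ p1 = 1 ∨ 1 = 1
p2 → (p1 ∨ p1) = 2 → 1 = 1
~(p1 ∨ p1) → (p2 → (p1 ∨ p1)) = 1 → 1 = 2
(p2 ↔ p1) ↔ (~(p1 ∨ p1) → (p2 → (p1 ∨ p1))) = 1 ↔ 2 = 1
~~~p2 ∨ ((p2 ↔ p1) ↔ (~(p1 ∨ p1) → (p2 → (p1 ∨ p1)))) = 0 ∨ 1 = 1
No assignment yields a value below 1, so this is the minimum.

1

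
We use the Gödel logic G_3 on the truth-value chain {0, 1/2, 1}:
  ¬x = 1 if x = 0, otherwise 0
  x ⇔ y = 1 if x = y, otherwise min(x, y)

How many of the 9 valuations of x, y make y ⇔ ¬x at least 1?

3

x = 0, y = 0 ↦ 0  <
x = 0, y = 1/2 ↦ 1/2  <
x = 0, y = 1 ↦ 1  ≥
x = 1/2, y = 0 ↦ 1  ≥
x = 1/2, y = 1/2 ↦ 0  <
x = 1/2, y = 1 ↦ 0  <
x = 1, y = 0 ↦ 1  ≥
x = 1, y = 1/2 ↦ 0  <
x = 1, y = 1 ↦ 0  <
So 3 of the 9 assignments meet the threshold.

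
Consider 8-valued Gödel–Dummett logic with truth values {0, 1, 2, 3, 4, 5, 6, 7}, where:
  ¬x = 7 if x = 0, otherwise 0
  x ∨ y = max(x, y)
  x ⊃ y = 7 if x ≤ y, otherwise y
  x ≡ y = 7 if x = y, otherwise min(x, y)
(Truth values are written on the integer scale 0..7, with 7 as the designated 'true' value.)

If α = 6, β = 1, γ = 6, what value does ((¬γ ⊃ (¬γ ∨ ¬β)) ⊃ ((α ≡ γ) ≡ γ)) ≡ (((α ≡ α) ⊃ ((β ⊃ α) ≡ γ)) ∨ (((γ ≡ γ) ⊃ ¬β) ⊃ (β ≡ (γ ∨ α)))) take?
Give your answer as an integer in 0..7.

¬γ = ¬6 = 0
¬γ = ¬6 = 0
¬β = ¬1 = 0
¬γ ∨ ¬β = 0 ∨ 0 = 0
¬γ ⊃ (¬γ ∨ ¬β) = 0 ⊃ 0 = 7
α ≡ γ = 6 ≡ 6 = 7
(α ≡ γ) ≡ γ = 7 ≡ 6 = 6
(¬γ ⊃ (¬γ ∨ ¬β)) ⊃ ((α ≡ γ) ≡ γ) = 7 ⊃ 6 = 6
α ≡ α = 6 ≡ 6 = 7
β ⊃ α = 1 ⊃ 6 = 7
(β ⊃ α) ≡ γ = 7 ≡ 6 = 6
(α ≡ α) ⊃ ((β ⊃ α) ≡ γ) = 7 ⊃ 6 = 6
γ ≡ γ = 6 ≡ 6 = 7
¬β = ¬1 = 0
(γ ≡ γ) ⊃ ¬β = 7 ⊃ 0 = 0
γ ∨ α = 6 ∨ 6 = 6
β ≡ (γ ∨ α) = 1 ≡ 6 = 1
((γ ≡ γ) ⊃ ¬β) ⊃ (β ≡ (γ ∨ α)) = 0 ⊃ 1 = 7
((α ≡ α) ⊃ ((β ⊃ α) ≡ γ)) ∨ (((γ ≡ γ) ⊃ ¬β) ⊃ (β ≡ (γ ∨ α))) = 6 ∨ 7 = 7
((¬γ ⊃ (¬γ ∨ ¬β)) ⊃ ((α ≡ γ) ≡ γ)) ≡ (((α ≡ α) ⊃ ((β ⊃ α) ≡ γ)) ∨ (((γ ≡ γ) ⊃ ¬β) ⊃ (β ≡ (γ ∨ α)))) = 6 ≡ 7 = 6

6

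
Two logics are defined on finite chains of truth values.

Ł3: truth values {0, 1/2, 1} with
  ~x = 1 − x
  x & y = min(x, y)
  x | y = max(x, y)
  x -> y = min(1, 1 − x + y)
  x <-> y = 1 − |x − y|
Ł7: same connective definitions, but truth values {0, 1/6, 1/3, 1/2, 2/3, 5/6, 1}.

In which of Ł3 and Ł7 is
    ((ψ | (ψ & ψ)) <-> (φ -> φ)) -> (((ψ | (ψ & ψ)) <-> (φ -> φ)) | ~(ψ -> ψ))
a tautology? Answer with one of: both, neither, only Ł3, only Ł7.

both

In Ł3: every assignment gives 1 — tautology.
In Ł7: every assignment gives 1 — tautology.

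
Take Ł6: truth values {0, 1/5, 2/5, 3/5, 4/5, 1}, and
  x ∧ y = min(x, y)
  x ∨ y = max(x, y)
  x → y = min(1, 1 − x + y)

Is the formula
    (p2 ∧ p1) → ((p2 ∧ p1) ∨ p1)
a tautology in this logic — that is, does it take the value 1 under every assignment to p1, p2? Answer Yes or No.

Yes

At p1 = 3/5, p2 = 2/5, for instance:
p2 ∧ p1 = 2/5 ∧ 3/5 = 2/5
(p2 ∧ p1) ∨ p1 = 2/5 ∨ 3/5 = 3/5
(p2 ∧ p1) → ((p2 ∧ p1) ∨ p1) = 2/5 → 3/5 = 1
and checking the remaining 35 assignments likewise gives ≥ 1 in every case.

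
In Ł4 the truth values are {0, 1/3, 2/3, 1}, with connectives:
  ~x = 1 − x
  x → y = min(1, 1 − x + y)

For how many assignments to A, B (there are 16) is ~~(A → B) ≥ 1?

10

A = 0, B = 0 ↦ 1  ≥
A = 0, B = 1/3 ↦ 1  ≥
A = 0, B = 2/3 ↦ 1  ≥
A = 0, B = 1 ↦ 1  ≥
A = 1/3, B = 0 ↦ 2/3  <
A = 1/3, B = 1/3 ↦ 1  ≥
A = 1/3, B = 2/3 ↦ 1  ≥
A = 1/3, B = 1 ↦ 1  ≥
A = 2/3, B = 0 ↦ 1/3  <
A = 2/3, B = 1/3 ↦ 2/3  <
A = 2/3, B = 2/3 ↦ 1  ≥
A = 2/3, B = 1 ↦ 1  ≥
A = 1, B = 0 ↦ 0  <
A = 1, B = 1/3 ↦ 1/3  <
A = 1, B = 2/3 ↦ 2/3  <
A = 1, B = 1 ↦ 1  ≥
So 10 of the 16 assignments meet the threshold.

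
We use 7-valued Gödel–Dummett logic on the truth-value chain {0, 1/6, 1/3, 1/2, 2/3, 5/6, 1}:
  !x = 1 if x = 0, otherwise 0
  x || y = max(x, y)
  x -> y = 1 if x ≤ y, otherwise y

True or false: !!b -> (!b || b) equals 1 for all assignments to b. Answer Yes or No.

Counterexample: take b = 1/6.
!b = !1/6 = 0
!!b = !0 = 1
!b = !1/6 = 0
!b || b = 0 || 1/6 = 1/6
!!b -> (!b || b) = 1 -> 1/6 = 1/6
This gives 1/6 ≠ 1.

No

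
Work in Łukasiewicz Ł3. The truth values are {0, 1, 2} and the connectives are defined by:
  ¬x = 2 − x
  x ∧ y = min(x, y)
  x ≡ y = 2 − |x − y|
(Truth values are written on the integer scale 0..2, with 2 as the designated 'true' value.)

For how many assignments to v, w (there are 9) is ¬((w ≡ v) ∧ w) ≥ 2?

4

v = 0, w = 0 ↦ 2  ≥
v = 0, w = 1 ↦ 1  <
v = 0, w = 2 ↦ 2  ≥
v = 1, w = 0 ↦ 2  ≥
v = 1, w = 1 ↦ 1  <
v = 1, w = 2 ↦ 1  <
v = 2, w = 0 ↦ 2  ≥
v = 2, w = 1 ↦ 1  <
v = 2, w = 2 ↦ 0  <
So 4 of the 9 assignments meet the threshold.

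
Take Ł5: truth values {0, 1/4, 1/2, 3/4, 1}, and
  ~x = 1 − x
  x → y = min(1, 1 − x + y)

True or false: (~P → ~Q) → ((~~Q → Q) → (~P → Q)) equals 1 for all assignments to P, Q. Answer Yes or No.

Counterexample: take P = 0, Q = 0.
~P = ~0 = 1
~Q = ~0 = 1
~P → ~Q = 1 → 1 = 1
~Q = ~0 = 1
~~Q = ~1 = 0
~~Q → Q = 0 → 0 = 1
~P = ~0 = 1
~P → Q = 1 → 0 = 0
(~~Q → Q) → (~P → Q) = 1 → 0 = 0
(~P → ~Q) → ((~~Q → Q) → (~P → Q)) = 1 → 0 = 0
This gives 0 ≠ 1.

No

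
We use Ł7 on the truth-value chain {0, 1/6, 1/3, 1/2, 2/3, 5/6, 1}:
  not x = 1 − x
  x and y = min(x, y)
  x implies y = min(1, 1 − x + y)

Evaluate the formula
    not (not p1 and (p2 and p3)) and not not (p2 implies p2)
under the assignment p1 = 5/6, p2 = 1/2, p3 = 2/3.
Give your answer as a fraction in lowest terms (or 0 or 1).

not p1 = not 5/6 = 1/6
p2 and p3 = 1/2 and 2/3 = 1/2
not p1 and (p2 and p3) = 1/6 and 1/2 = 1/6
not (not p1 and (p2 and p3)) = not 1/6 = 5/6
p2 implies p2 = 1/2 implies 1/2 = 1
not (p2 implies p2) = not 1 = 0
not not (p2 implies p2) = not 0 = 1
not (not p1 and (p2 and p3)) and not not (p2 implies p2) = 5/6 and 1 = 5/6

5/6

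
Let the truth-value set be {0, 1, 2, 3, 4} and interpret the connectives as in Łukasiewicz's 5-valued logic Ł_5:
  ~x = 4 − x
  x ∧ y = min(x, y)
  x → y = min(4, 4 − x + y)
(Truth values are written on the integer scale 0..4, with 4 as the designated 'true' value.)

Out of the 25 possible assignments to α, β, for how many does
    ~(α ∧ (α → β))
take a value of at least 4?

6

value 4: 6 assignments (counts)
value 3: 7 assignments
value 2: 7 assignments
value 1: 4 assignments
value 0: 1 assignment
So 6 of the 25 assignments meet the threshold.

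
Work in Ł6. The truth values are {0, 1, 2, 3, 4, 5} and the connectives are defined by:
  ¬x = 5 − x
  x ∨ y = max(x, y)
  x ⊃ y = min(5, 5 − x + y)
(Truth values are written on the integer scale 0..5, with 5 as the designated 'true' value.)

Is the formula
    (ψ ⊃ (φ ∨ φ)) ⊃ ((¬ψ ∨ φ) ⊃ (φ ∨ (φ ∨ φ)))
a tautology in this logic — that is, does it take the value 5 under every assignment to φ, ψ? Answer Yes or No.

No

Counterexample: take φ = 0, ψ = 0.
φ ∨ φ = 0 ∨ 0 = 0
ψ ⊃ (φ ∨ φ) = 0 ⊃ 0 = 5
¬ψ = ¬0 = 5
¬ψ ∨ φ = 5 ∨ 0 = 5
φ ∨ φ = 0 ∨ 0 = 0
φ ∨ (φ ∨ φ) = 0 ∨ 0 = 0
(¬ψ ∨ φ) ⊃ (φ ∨ (φ ∨ φ)) = 5 ⊃ 0 = 0
(ψ ⊃ (φ ∨ φ)) ⊃ ((¬ψ ∨ φ) ⊃ (φ ∨ (φ ∨ φ))) = 5 ⊃ 0 = 0
This gives 0 ≠ 5.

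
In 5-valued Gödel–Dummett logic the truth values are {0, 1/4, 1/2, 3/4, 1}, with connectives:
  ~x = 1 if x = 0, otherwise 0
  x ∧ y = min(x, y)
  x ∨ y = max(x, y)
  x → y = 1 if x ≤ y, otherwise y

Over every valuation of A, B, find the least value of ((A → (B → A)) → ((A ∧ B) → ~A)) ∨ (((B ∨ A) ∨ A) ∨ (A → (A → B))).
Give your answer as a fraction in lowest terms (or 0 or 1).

1/2

Take A = 1/2, B = 1/4:
B → A = 1/4 → 1/2 = 1
A → (B → A) = 1/2 → 1 = 1
A ∧ B = 1/2 ∧ 1/4 = 1/4
~A = ~1/2 = 0
(A ∧ B) → ~A = 1/4 → 0 = 0
(A → (B → A)) → ((A ∧ B) → ~A) = 1 → 0 = 0
B ∨ A = 1/4 ∨ 1/2 = 1/2
(B ∨ A) ∨ A = 1/2 ∨ 1/2 = 1/2
A → B = 1/2 → 1/4 = 1/4
A → (A → B) = 1/2 → 1/4 = 1/4
((B ∨ A) ∨ A) ∨ (A → (A → B)) = 1/2 ∨ 1/4 = 1/2
((A → (B → A)) → ((A ∧ B) → ~A)) ∨ (((B ∨ A) ∨ A) ∨ (A → (A → B))) = 0 ∨ 1/2 = 1/2
No assignment yields a value below 1/2, so this is the minimum.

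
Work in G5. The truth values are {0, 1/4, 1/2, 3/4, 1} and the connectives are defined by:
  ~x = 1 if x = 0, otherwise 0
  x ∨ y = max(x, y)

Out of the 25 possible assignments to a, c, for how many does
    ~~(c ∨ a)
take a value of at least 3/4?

value 1: 24 assignments (counts)
value 0: 1 assignment
So 24 of the 25 assignments meet the threshold.

24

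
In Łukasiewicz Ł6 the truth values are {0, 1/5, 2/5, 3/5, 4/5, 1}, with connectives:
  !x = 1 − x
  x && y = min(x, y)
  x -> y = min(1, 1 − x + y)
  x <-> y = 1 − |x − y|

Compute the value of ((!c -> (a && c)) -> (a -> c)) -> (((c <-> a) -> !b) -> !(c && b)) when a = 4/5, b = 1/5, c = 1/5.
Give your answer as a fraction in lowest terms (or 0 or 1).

!c = !1/5 = 4/5
a && c = 4/5 && 1/5 = 1/5
!c -> (a && c) = 4/5 -> 1/5 = 2/5
a -> c = 4/5 -> 1/5 = 2/5
(!c -> (a && c)) -> (a -> c) = 2/5 -> 2/5 = 1
c <-> a = 1/5 <-> 4/5 = 2/5
!b = !1/5 = 4/5
(c <-> a) -> !b = 2/5 -> 4/5 = 1
c && b = 1/5 && 1/5 = 1/5
!(c && b) = !1/5 = 4/5
((c <-> a) -> !b) -> !(c && b) = 1 -> 4/5 = 4/5
((!c -> (a && c)) -> (a -> c)) -> (((c <-> a) -> !b) -> !(c && b)) = 1 -> 4/5 = 4/5

4/5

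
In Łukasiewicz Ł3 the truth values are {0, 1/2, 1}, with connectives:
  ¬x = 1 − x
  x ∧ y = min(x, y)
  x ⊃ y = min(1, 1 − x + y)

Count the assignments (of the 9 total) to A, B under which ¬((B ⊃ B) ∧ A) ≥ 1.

A = 0, B = 0 ↦ 1  ≥
A = 0, B = 1/2 ↦ 1  ≥
A = 0, B = 1 ↦ 1  ≥
A = 1/2, B = 0 ↦ 1/2  <
A = 1/2, B = 1/2 ↦ 1/2  <
A = 1/2, B = 1 ↦ 1/2  <
A = 1, B = 0 ↦ 0  <
A = 1, B = 1/2 ↦ 0  <
A = 1, B = 1 ↦ 0  <
So 3 of the 9 assignments meet the threshold.

3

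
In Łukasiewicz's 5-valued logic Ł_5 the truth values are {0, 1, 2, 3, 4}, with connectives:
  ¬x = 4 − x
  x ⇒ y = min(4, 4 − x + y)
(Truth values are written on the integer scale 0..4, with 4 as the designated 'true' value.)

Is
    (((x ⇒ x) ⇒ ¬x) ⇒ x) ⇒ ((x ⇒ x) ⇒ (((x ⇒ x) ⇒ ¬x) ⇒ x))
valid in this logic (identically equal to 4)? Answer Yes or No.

x = 0 ↦ 4
x = 1 ↦ 4
x = 2 ↦ 4
x = 3 ↦ 4
x = 4 ↦ 4
Every assignment gives a value ≥ 4.

Yes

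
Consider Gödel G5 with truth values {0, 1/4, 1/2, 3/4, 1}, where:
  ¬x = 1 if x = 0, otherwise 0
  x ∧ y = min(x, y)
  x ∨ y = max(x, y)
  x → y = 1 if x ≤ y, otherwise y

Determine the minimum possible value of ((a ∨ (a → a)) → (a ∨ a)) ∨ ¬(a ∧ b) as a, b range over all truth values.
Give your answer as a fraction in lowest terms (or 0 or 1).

1/4

Take a = 1/4, b = 1/4:
a → a = 1/4 → 1/4 = 1
a ∨ (a → a) = 1/4 ∨ 1 = 1
a ∨ a = 1/4 ∨ 1/4 = 1/4
(a ∨ (a → a)) → (a ∨ a) = 1 → 1/4 = 1/4
a ∧ b = 1/4 ∧ 1/4 = 1/4
¬(a ∧ b) = ¬1/4 = 0
((a ∨ (a → a)) → (a ∨ a)) ∨ ¬(a ∧ b) = 1/4 ∨ 0 = 1/4
No assignment yields a value below 1/4, so this is the minimum.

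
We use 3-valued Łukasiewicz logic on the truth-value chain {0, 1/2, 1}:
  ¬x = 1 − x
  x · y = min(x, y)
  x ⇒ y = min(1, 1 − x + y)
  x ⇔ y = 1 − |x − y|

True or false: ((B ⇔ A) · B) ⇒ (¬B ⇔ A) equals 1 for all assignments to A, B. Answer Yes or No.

No

Counterexample: take A = 1, B = 1.
B ⇔ A = 1 ⇔ 1 = 1
(B ⇔ A) · B = 1 · 1 = 1
¬B = ¬1 = 0
¬B ⇔ A = 0 ⇔ 1 = 0
((B ⇔ A) · B) ⇒ (¬B ⇔ A) = 1 ⇒ 0 = 0
This gives 0 ≠ 1.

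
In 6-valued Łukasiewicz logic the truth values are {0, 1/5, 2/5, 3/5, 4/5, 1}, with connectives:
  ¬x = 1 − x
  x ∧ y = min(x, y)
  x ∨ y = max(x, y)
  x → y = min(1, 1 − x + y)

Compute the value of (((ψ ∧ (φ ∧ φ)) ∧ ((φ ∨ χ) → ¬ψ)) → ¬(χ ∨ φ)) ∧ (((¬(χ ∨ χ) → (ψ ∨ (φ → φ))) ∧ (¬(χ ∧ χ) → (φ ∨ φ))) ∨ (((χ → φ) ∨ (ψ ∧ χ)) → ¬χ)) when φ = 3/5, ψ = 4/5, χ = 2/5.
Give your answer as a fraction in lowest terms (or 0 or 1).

4/5

φ ∧ φ = 3/5 ∧ 3/5 = 3/5
ψ ∧ (φ ∧ φ) = 4/5 ∧ 3/5 = 3/5
φ ∨ χ = 3/5 ∨ 2/5 = 3/5
¬ψ = ¬4/5 = 1/5
(φ ∨ χ) → ¬ψ = 3/5 → 1/5 = 3/5
(ψ ∧ (φ ∧ φ)) ∧ ((φ ∨ χ) → ¬ψ) = 3/5 ∧ 3/5 = 3/5
χ ∨ φ = 2/5 ∨ 3/5 = 3/5
¬(χ ∨ φ) = ¬3/5 = 2/5
((ψ ∧ (φ ∧ φ)) ∧ ((φ ∨ χ) → ¬ψ)) → ¬(χ ∨ φ) = 3/5 → 2/5 = 4/5
χ ∨ χ = 2/5 ∨ 2/5 = 2/5
¬(χ ∨ χ) = ¬2/5 = 3/5
φ → φ = 3/5 → 3/5 = 1
ψ ∨ (φ → φ) = 4/5 ∨ 1 = 1
¬(χ ∨ χ) → (ψ ∨ (φ → φ)) = 3/5 → 1 = 1
χ ∧ χ = 2/5 ∧ 2/5 = 2/5
¬(χ ∧ χ) = ¬2/5 = 3/5
φ ∨ φ = 3/5 ∨ 3/5 = 3/5
¬(χ ∧ χ) → (φ ∨ φ) = 3/5 → 3/5 = 1
(¬(χ ∨ χ) → (ψ ∨ (φ → φ))) ∧ (¬(χ ∧ χ) → (φ ∨ φ)) = 1 ∧ 1 = 1
χ → φ = 2/5 → 3/5 = 1
ψ ∧ χ = 4/5 ∧ 2/5 = 2/5
(χ → φ) ∨ (ψ ∧ χ) = 1 ∨ 2/5 = 1
¬χ = ¬2/5 = 3/5
((χ → φ) ∨ (ψ ∧ χ)) → ¬χ = 1 → 3/5 = 3/5
((¬(χ ∨ χ) → (ψ ∨ (φ → φ))) ∧ (¬(χ ∧ χ) → (φ ∨ φ))) ∨ (((χ → φ) ∨ (ψ ∧ χ)) → ¬χ) = 1 ∨ 3/5 = 1
(((ψ ∧ (φ ∧ φ)) ∧ ((φ ∨ χ) → ¬ψ)) → ¬(χ ∨ φ)) ∧ (((¬(χ ∨ χ) → (ψ ∨ (φ → φ))) ∧ (¬(χ ∧ χ) → (φ ∨ φ))) ∨ (((χ → φ) ∨ (ψ ∧ χ)) → ¬χ)) = 4/5 ∧ 1 = 4/5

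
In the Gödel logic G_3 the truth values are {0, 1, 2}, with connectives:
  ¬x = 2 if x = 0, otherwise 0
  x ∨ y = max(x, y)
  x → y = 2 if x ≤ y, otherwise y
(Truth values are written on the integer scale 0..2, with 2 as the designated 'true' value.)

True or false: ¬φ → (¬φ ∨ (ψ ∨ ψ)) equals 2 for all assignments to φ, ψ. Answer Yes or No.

φ = 0, ψ = 0 ↦ 2
φ = 0, ψ = 1 ↦ 2
φ = 0, ψ = 2 ↦ 2
φ = 1, ψ = 0 ↦ 2
φ = 1, ψ = 1 ↦ 2
φ = 1, ψ = 2 ↦ 2
φ = 2, ψ = 0 ↦ 2
φ = 2, ψ = 1 ↦ 2
φ = 2, ψ = 2 ↦ 2
Every assignment gives a value ≥ 2.

Yes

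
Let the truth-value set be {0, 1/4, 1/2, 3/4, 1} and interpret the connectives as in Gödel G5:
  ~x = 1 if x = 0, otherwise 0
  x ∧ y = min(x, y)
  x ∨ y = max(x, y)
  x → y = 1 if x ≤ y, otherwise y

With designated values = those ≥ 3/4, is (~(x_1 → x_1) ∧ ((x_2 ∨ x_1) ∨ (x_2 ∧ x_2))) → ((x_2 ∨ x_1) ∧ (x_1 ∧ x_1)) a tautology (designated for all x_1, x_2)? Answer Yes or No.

At x_1 = 0, x_2 = 3/4, for instance:
x_1 → x_1 = 0 → 0 = 1
~(x_1 → x_1) = ~1 = 0
x_2 ∨ x_1 = 3/4 ∨ 0 = 3/4
x_2 ∧ x_2 = 3/4 ∧ 3/4 = 3/4
(x_2 ∨ x_1) ∨ (x_2 ∧ x_2) = 3/4 ∨ 3/4 = 3/4
~(x_1 → x_1) ∧ ((x_2 ∨ x_1) ∨ (x_2 ∧ x_2)) = 0 ∧ 3/4 = 0
x_2 ∨ x_1 = 3/4 ∨ 0 = 3/4
x_1 ∧ x_1 = 0 ∧ 0 = 0
(x_2 ∨ x_1) ∧ (x_1 ∧ x_1) = 3/4 ∧ 0 = 0
(~(x_1 → x_1) ∧ ((x_2 ∨ x_1) ∨ (x_2 ∧ x_2))) → ((x_2 ∨ x_1) ∧ (x_1 ∧ x_1)) = 0 → 0 = 1
and checking the remaining 24 assignments likewise gives ≥ 3/4 in every case.

Yes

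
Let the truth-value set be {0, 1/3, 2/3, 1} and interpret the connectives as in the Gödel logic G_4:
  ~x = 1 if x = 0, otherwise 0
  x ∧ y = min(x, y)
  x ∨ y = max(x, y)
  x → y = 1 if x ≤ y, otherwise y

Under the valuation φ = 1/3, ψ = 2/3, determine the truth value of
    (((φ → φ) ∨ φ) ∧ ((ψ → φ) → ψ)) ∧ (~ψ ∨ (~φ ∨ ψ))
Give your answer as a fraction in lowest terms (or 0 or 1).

2/3

φ → φ = 1/3 → 1/3 = 1
(φ → φ) ∨ φ = 1 ∨ 1/3 = 1
ψ → φ = 2/3 → 1/3 = 1/3
(ψ → φ) → ψ = 1/3 → 2/3 = 1
((φ → φ) ∨ φ) ∧ ((ψ → φ) → ψ) = 1 ∧ 1 = 1
~ψ = ~2/3 = 0
~φ = ~1/3 = 0
~φ ∨ ψ = 0 ∨ 2/3 = 2/3
~ψ ∨ (~φ ∨ ψ) = 0 ∨ 2/3 = 2/3
(((φ → φ) ∨ φ) ∧ ((ψ → φ) → ψ)) ∧ (~ψ ∨ (~φ ∨ ψ)) = 1 ∧ 2/3 = 2/3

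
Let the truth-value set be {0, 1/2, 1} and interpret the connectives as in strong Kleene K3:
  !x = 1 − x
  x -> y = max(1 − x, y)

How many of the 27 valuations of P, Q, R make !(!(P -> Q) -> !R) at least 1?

1

value 1: 1 assignment (counts)
value 1/2: 7 assignments
value 0: 19 assignments
So 1 of the 27 assignments meets the threshold.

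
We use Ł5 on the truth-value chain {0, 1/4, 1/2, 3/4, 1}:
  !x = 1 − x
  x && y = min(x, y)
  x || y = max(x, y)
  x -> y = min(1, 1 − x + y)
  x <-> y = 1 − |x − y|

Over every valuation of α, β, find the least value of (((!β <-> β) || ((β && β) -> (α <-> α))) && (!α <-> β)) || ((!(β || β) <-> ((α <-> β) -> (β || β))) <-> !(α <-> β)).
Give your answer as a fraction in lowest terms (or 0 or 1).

Take α = 0, β = 1/4:
!β = !1/4 = 3/4
!β <-> β = 3/4 <-> 1/4 = 1/2
β && β = 1/4 && 1/4 = 1/4
α <-> α = 0 <-> 0 = 1
(β && β) -> (α <-> α) = 1/4 -> 1 = 1
(!β <-> β) || ((β && β) -> (α <-> α)) = 1/2 || 1 = 1
!α = !0 = 1
!α <-> β = 1 <-> 1/4 = 1/4
((!β <-> β) || ((β && β) -> (α <-> α))) && (!α <-> β) = 1 && 1/4 = 1/4
β || β = 1/4 || 1/4 = 1/4
!(β || β) = !1/4 = 3/4
α <-> β = 0 <-> 1/4 = 3/4
β || β = 1/4 || 1/4 = 1/4
(α <-> β) -> (β || β) = 3/4 -> 1/4 = 1/2
!(β || β) <-> ((α <-> β) -> (β || β)) = 3/4 <-> 1/2 = 3/4
α <-> β = 0 <-> 1/4 = 3/4
!(α <-> β) = !3/4 = 1/4
(!(β || β) <-> ((α <-> β) -> (β || β))) <-> !(α <-> β) = 3/4 <-> 1/4 = 1/2
(((!β <-> β) || ((β && β) -> (α <-> α))) && (!α <-> β)) || ((!(β || β) <-> ((α <-> β) -> (β || β))) <-> !(α <-> β)) = 1/4 || 1/2 = 1/2
No assignment yields a value below 1/2, so this is the minimum.

1/2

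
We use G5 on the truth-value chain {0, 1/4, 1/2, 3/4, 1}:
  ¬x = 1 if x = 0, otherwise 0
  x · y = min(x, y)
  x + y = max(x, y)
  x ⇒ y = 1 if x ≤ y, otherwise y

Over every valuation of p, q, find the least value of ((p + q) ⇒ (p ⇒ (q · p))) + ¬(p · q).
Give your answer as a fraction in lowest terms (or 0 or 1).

Take p = 1/2, q = 1/4:
p + q = 1/2 + 1/4 = 1/2
q · p = 1/4 · 1/2 = 1/4
p ⇒ (q · p) = 1/2 ⇒ 1/4 = 1/4
(p + q) ⇒ (p ⇒ (q · p)) = 1/2 ⇒ 1/4 = 1/4
p · q = 1/2 · 1/4 = 1/4
¬(p · q) = ¬1/4 = 0
((p + q) ⇒ (p ⇒ (q · p))) + ¬(p · q) = 1/4 + 0 = 1/4
No assignment yields a value below 1/4, so this is the minimum.

1/4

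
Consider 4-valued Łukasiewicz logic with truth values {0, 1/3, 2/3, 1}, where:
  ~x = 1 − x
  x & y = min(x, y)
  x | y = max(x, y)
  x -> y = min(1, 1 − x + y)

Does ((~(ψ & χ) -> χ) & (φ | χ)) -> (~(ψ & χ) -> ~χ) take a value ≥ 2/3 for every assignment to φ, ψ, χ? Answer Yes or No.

No

Counterexample: take φ = 0, ψ = 0, χ = 1.
ψ & χ = 0 & 1 = 0
~(ψ & χ) = ~0 = 1
~(ψ & χ) -> χ = 1 -> 1 = 1
φ | χ = 0 | 1 = 1
(~(ψ & χ) -> χ) & (φ | χ) = 1 & 1 = 1
ψ & χ = 0 & 1 = 0
~(ψ & χ) = ~0 = 1
~χ = ~1 = 0
~(ψ & χ) -> ~χ = 1 -> 0 = 0
((~(ψ & χ) -> χ) & (φ | χ)) -> (~(ψ & χ) -> ~χ) = 1 -> 0 = 0
This gives 0, which is below 2/3.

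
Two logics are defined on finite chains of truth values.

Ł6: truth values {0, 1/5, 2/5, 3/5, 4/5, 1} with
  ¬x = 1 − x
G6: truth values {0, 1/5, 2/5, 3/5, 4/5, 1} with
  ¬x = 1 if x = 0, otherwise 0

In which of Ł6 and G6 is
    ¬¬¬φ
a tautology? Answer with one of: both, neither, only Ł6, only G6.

neither

In Ł6: at φ = 1/5 the value is 4/5 — not a tautology.
In G6: at φ = 1/5 the value is 0 — not a tautology.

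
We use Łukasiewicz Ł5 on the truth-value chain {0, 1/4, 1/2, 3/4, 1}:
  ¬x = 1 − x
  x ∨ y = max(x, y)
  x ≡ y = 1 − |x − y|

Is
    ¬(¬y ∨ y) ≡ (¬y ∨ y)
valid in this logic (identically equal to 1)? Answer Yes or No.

No

Counterexample: take y = 0.
¬y = ¬0 = 1
¬y ∨ y = 1 ∨ 0 = 1
¬(¬y ∨ y) = ¬1 = 0
¬y = ¬0 = 1
¬y ∨ y = 1 ∨ 0 = 1
¬(¬y ∨ y) ≡ (¬y ∨ y) = 0 ≡ 1 = 0
This gives 0 ≠ 1.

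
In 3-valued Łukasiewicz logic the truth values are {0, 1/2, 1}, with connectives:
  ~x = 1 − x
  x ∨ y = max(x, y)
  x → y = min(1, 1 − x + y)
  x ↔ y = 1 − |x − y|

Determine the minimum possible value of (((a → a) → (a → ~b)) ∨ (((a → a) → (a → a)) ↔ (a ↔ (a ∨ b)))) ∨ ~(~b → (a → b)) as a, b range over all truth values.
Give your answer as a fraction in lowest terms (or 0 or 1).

1/2

Take a = 1/2, b = 1:
a → a = 1/2 → 1/2 = 1
~b = ~1 = 0
a → ~b = 1/2 → 0 = 1/2
(a → a) → (a → ~b) = 1 → 1/2 = 1/2
a → a = 1/2 → 1/2 = 1
a → a = 1/2 → 1/2 = 1
(a → a) → (a → a) = 1 → 1 = 1
a ∨ b = 1/2 ∨ 1 = 1
a ↔ (a ∨ b) = 1/2 ↔ 1 = 1/2
((a → a) → (a → a)) ↔ (a ↔ (a ∨ b)) = 1 ↔ 1/2 = 1/2
((a → a) → (a → ~b)) ∨ (((a → a) → (a → a)) ↔ (a ↔ (a ∨ b))) = 1/2 ∨ 1/2 = 1/2
~b = ~1 = 0
a → b = 1/2 → 1 = 1
~b → (a → b) = 0 → 1 = 1
~(~b → (a → b)) = ~1 = 0
(((a → a) → (a → ~b)) ∨ (((a → a) → (a → a)) ↔ (a ↔ (a ∨ b)))) ∨ ~(~b → (a → b)) = 1/2 ∨ 0 = 1/2
No assignment yields a value below 1/2, so this is the minimum.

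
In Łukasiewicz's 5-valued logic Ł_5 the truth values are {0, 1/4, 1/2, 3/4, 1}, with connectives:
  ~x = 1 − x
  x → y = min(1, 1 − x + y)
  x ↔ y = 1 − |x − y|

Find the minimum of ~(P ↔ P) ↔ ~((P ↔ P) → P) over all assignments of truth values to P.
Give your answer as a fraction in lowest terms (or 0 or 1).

Take P = 0:
P ↔ P = 0 ↔ 0 = 1
~(P ↔ P) = ~1 = 0
P ↔ P = 0 ↔ 0 = 1
(P ↔ P) → P = 1 → 0 = 0
~((P ↔ P) → P) = ~0 = 1
~(P ↔ P) ↔ ~((P ↔ P) → P) = 0 ↔ 1 = 0
No assignment yields a value below 0, so this is the minimum.

0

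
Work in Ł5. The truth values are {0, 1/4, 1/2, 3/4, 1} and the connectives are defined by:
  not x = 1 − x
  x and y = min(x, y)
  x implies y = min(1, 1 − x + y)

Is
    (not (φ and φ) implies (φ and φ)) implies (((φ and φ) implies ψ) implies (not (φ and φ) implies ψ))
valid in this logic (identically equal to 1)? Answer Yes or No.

Yes

At φ = 3/4, ψ = 3/4, for instance:
φ and φ = 3/4 and 3/4 = 3/4
not (φ and φ) = not 3/4 = 1/4
φ and φ = 3/4 and 3/4 = 3/4
not (φ and φ) implies (φ and φ) = 1/4 implies 3/4 = 1
(φ and φ) implies ψ = 3/4 implies 3/4 = 1
not (φ and φ) implies ψ = 1/4 implies 3/4 = 1
((φ and φ) implies ψ) implies (not (φ and φ) implies ψ) = 1 implies 1 = 1
(not (φ and φ) implies (φ and φ)) implies (((φ and φ) implies ψ) implies (not (φ and φ) implies ψ)) = 1 implies 1 = 1
and checking the remaining 24 assignments likewise gives ≥ 1 in every case.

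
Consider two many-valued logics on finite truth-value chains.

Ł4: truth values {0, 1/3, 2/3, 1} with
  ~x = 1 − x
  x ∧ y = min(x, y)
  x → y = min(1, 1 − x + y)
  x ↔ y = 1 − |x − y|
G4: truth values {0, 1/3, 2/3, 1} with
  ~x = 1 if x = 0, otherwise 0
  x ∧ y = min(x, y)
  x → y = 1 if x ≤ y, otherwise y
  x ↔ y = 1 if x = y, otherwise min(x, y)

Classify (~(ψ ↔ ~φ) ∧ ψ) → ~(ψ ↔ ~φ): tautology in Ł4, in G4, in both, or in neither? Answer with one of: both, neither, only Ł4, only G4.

In Ł4: every assignment gives 1 — tautology.
In G4: every assignment gives 1 — tautology.

both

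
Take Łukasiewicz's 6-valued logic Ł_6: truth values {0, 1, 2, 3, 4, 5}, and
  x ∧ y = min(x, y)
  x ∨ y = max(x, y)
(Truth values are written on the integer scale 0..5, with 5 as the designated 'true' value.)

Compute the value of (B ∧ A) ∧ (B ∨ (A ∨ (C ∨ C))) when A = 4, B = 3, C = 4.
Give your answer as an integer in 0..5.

3

B ∧ A = 3 ∧ 4 = 3
C ∨ C = 4 ∨ 4 = 4
A ∨ (C ∨ C) = 4 ∨ 4 = 4
B ∨ (A ∨ (C ∨ C)) = 3 ∨ 4 = 4
(B ∧ A) ∧ (B ∨ (A ∨ (C ∨ C))) = 3 ∧ 4 = 3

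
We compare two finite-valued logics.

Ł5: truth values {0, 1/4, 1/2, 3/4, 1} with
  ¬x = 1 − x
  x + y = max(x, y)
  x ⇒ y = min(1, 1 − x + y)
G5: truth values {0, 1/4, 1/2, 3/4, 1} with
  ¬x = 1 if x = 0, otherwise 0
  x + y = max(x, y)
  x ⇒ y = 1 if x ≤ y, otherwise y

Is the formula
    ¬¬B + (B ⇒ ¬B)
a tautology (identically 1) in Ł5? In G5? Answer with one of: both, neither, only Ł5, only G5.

only G5

In Ł5: at B = 3/4 the value is 3/4 — not a tautology.
In G5: every assignment gives 1 — tautology.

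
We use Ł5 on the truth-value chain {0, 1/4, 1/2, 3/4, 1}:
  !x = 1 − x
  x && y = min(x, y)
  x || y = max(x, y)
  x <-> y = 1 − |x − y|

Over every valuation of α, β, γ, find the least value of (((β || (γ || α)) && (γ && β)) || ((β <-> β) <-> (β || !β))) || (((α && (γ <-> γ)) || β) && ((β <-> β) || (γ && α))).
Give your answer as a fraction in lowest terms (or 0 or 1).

1/2

Take α = 0, β = 1/2, γ = 0:
γ || α = 0 || 0 = 0
β || (γ || α) = 1/2 || 0 = 1/2
γ && β = 0 && 1/2 = 0
(β || (γ || α)) && (γ && β) = 1/2 && 0 = 0
β <-> β = 1/2 <-> 1/2 = 1
!β = !1/2 = 1/2
β || !β = 1/2 || 1/2 = 1/2
(β <-> β) <-> (β || !β) = 1 <-> 1/2 = 1/2
((β || (γ || α)) && (γ && β)) || ((β <-> β) <-> (β || !β)) = 0 || 1/2 = 1/2
γ <-> γ = 0 <-> 0 = 1
α && (γ <-> γ) = 0 && 1 = 0
(α && (γ <-> γ)) || β = 0 || 1/2 = 1/2
β <-> β = 1/2 <-> 1/2 = 1
γ && α = 0 && 0 = 0
(β <-> β) || (γ && α) = 1 || 0 = 1
((α && (γ <-> γ)) || β) && ((β <-> β) || (γ && α)) = 1/2 && 1 = 1/2
(((β || (γ || α)) && (γ && β)) || ((β <-> β) <-> (β || !β))) || (((α && (γ <-> γ)) || β) && ((β <-> β) || (γ && α))) = 1/2 || 1/2 = 1/2
No assignment yields a value below 1/2, so this is the minimum.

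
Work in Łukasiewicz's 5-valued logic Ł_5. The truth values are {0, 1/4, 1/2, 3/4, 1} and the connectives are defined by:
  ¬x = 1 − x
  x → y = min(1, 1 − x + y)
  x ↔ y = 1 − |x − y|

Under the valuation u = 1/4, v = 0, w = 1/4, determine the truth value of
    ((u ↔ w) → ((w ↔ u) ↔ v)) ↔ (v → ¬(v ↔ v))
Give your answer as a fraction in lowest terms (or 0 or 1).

u ↔ w = 1/4 ↔ 1/4 = 1
w ↔ u = 1/4 ↔ 1/4 = 1
(w ↔ u) ↔ v = 1 ↔ 0 = 0
(u ↔ w) → ((w ↔ u) ↔ v) = 1 → 0 = 0
v ↔ v = 0 ↔ 0 = 1
¬(v ↔ v) = ¬1 = 0
v → ¬(v ↔ v) = 0 → 0 = 1
((u ↔ w) → ((w ↔ u) ↔ v)) ↔ (v → ¬(v ↔ v)) = 0 ↔ 1 = 0

0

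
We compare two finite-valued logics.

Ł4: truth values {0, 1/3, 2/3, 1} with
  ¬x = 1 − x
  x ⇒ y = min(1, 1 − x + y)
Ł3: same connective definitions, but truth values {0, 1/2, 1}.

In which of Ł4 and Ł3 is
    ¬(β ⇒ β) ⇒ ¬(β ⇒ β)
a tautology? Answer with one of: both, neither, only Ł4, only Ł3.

In Ł4: every assignment gives 1 — tautology.
In Ł3: every assignment gives 1 — tautology.

both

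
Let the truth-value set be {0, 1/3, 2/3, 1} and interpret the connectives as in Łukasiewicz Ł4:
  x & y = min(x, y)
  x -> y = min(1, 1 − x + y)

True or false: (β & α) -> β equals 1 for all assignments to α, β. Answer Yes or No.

Yes

α = 0, β = 0 ↦ 1
α = 0, β = 1/3 ↦ 1
α = 0, β = 2/3 ↦ 1
α = 0, β = 1 ↦ 1
α = 1/3, β = 0 ↦ 1
α = 1/3, β = 1/3 ↦ 1
α = 1/3, β = 2/3 ↦ 1
α = 1/3, β = 1 ↦ 1
α = 2/3, β = 0 ↦ 1
α = 2/3, β = 1/3 ↦ 1
α = 2/3, β = 2/3 ↦ 1
α = 2/3, β = 1 ↦ 1
α = 1, β = 0 ↦ 1
α = 1, β = 1/3 ↦ 1
α = 1, β = 2/3 ↦ 1
α = 1, β = 1 ↦ 1
Every assignment gives a value ≥ 1.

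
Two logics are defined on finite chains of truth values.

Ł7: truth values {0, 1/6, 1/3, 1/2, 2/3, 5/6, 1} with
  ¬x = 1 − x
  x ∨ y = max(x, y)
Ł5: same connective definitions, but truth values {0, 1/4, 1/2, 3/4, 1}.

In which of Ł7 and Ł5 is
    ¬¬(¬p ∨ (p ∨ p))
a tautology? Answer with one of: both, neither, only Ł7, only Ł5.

neither

In Ł7: at p = 1/6 the value is 5/6 — not a tautology.
In Ł5: at p = 1/4 the value is 3/4 — not a tautology.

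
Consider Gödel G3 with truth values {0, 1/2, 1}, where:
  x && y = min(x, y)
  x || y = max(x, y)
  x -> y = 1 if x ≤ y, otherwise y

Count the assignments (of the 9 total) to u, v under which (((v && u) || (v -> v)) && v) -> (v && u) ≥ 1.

u = 0, v = 0 ↦ 1  ≥
u = 0, v = 1/2 ↦ 0  <
u = 0, v = 1 ↦ 0  <
u = 1/2, v = 0 ↦ 1  ≥
u = 1/2, v = 1/2 ↦ 1  ≥
u = 1/2, v = 1 ↦ 1/2  <
u = 1, v = 0 ↦ 1  ≥
u = 1, v = 1/2 ↦ 1  ≥
u = 1, v = 1 ↦ 1  ≥
So 6 of the 9 assignments meet the threshold.

6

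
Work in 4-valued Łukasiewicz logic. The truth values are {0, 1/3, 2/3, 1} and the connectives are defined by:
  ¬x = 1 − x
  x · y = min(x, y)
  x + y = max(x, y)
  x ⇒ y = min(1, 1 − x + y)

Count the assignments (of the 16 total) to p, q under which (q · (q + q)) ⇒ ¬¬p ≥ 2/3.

13

p = 0, q = 0 ↦ 1  ≥
p = 0, q = 1/3 ↦ 2/3  ≥
p = 0, q = 2/3 ↦ 1/3  <
p = 0, q = 1 ↦ 0  <
p = 1/3, q = 0 ↦ 1  ≥
p = 1/3, q = 1/3 ↦ 1  ≥
p = 1/3, q = 2/3 ↦ 2/3  ≥
p = 1/3, q = 1 ↦ 1/3  <
p = 2/3, q = 0 ↦ 1  ≥
p = 2/3, q = 1/3 ↦ 1  ≥
p = 2/3, q = 2/3 ↦ 1  ≥
p = 2/3, q = 1 ↦ 2/3  ≥
p = 1, q = 0 ↦ 1  ≥
p = 1, q = 1/3 ↦ 1  ≥
p = 1, q = 2/3 ↦ 1  ≥
p = 1, q = 1 ↦ 1  ≥
So 13 of the 16 assignments meet the threshold.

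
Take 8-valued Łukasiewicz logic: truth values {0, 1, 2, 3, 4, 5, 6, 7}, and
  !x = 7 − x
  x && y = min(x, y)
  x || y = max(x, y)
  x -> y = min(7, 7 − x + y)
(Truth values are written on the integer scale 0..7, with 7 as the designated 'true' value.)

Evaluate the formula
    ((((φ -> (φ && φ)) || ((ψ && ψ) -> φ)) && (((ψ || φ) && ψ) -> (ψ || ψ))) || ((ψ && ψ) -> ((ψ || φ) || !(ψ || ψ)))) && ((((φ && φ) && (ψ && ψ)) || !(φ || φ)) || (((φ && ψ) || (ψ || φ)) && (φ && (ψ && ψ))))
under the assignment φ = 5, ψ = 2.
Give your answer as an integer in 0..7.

φ && φ = 5 && 5 = 5
φ -> (φ && φ) = 5 -> 5 = 7
ψ && ψ = 2 && 2 = 2
(ψ && ψ) -> φ = 2 -> 5 = 7
(φ -> (φ && φ)) || ((ψ && ψ) -> φ) = 7 || 7 = 7
ψ || φ = 2 || 5 = 5
(ψ || φ) && ψ = 5 && 2 = 2
ψ || ψ = 2 || 2 = 2
((ψ || φ) && ψ) -> (ψ || ψ) = 2 -> 2 = 7
((φ -> (φ && φ)) || ((ψ && ψ) -> φ)) && (((ψ || φ) && ψ) -> (ψ || ψ)) = 7 && 7 = 7
ψ && ψ = 2 && 2 = 2
ψ || φ = 2 || 5 = 5
ψ || ψ = 2 || 2 = 2
!(ψ || ψ) = !2 = 5
(ψ || φ) || !(ψ || ψ) = 5 || 5 = 5
(ψ && ψ) -> ((ψ || φ) || !(ψ || ψ)) = 2 -> 5 = 7
(((φ -> (φ && φ)) || ((ψ && ψ) -> φ)) && (((ψ || φ) && ψ) -> (ψ || ψ))) || ((ψ && ψ) -> ((ψ || φ) || !(ψ || ψ))) = 7 || 7 = 7
φ && φ = 5 && 5 = 5
ψ && ψ = 2 && 2 = 2
(φ && φ) && (ψ && ψ) = 5 && 2 = 2
φ || φ = 5 || 5 = 5
!(φ || φ) = !5 = 2
((φ && φ) && (ψ && ψ)) || !(φ || φ) = 2 || 2 = 2
φ && ψ = 5 && 2 = 2
ψ || φ = 2 || 5 = 5
(φ && ψ) || (ψ || φ) = 2 || 5 = 5
ψ && ψ = 2 && 2 = 2
φ && (ψ && ψ) = 5 && 2 = 2
((φ && ψ) || (ψ || φ)) && (φ && (ψ && ψ)) = 5 && 2 = 2
(((φ && φ) && (ψ && ψ)) || !(φ || φ)) || (((φ && ψ) || (ψ || φ)) && (φ && (ψ && ψ))) = 2 || 2 = 2
((((φ -> (φ && φ)) || ((ψ && ψ) -> φ)) && (((ψ || φ) && ψ) -> (ψ || ψ))) || ((ψ && ψ) -> ((ψ || φ) || !(ψ || ψ)))) && ((((φ && φ) && (ψ && ψ)) || !(φ || φ)) || (((φ && ψ) || (ψ || φ)) && (φ && (ψ && ψ)))) = 7 && 2 = 2

2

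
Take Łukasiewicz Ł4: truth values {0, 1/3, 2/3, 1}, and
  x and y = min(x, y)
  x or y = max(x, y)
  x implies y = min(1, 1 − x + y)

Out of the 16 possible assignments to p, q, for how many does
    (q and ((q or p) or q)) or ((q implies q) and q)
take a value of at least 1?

4

p = 0, q = 0 ↦ 0  <
p = 0, q = 1/3 ↦ 1/3  <
p = 0, q = 2/3 ↦ 2/3  <
p = 0, q = 1 ↦ 1  ≥
p = 1/3, q = 0 ↦ 0  <
p = 1/3, q = 1/3 ↦ 1/3  <
p = 1/3, q = 2/3 ↦ 2/3  <
p = 1/3, q = 1 ↦ 1  ≥
p = 2/3, q = 0 ↦ 0  <
p = 2/3, q = 1/3 ↦ 1/3  <
p = 2/3, q = 2/3 ↦ 2/3  <
p = 2/3, q = 1 ↦ 1  ≥
p = 1, q = 0 ↦ 0  <
p = 1, q = 1/3 ↦ 1/3  <
p = 1, q = 2/3 ↦ 2/3  <
p = 1, q = 1 ↦ 1  ≥
So 4 of the 16 assignments meet the threshold.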